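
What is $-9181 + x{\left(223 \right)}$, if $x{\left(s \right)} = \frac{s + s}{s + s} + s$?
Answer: $-8957$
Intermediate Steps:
$x{\left(s \right)} = 1 + s$ ($x{\left(s \right)} = \frac{2 s}{2 s} + s = 2 s \frac{1}{2 s} + s = 1 + s$)
$-9181 + x{\left(223 \right)} = -9181 + \left(1 + 223\right) = -9181 + 224 = -8957$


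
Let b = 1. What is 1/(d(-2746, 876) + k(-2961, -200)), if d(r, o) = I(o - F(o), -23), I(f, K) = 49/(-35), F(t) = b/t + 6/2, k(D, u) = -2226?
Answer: -5/11137 ≈ -0.00044895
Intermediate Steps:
F(t) = 3 + 1/t (F(t) = 1/t + 6/2 = 1/t + 6*(½) = 1/t + 3 = 3 + 1/t)
I(f, K) = -7/5 (I(f, K) = 49*(-1/35) = -7/5)
d(r, o) = -7/5
1/(d(-2746, 876) + k(-2961, -200)) = 1/(-7/5 - 2226) = 1/(-11137/5) = -5/11137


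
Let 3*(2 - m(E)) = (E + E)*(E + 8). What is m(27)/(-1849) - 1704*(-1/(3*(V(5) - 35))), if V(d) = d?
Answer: -515696/27735 ≈ -18.594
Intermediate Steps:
m(E) = 2 - 2*E*(8 + E)/3 (m(E) = 2 - (E + E)*(E + 8)/3 = 2 - 2*E*(8 + E)/3)
m(27)/(-1849) - 1704*(-1/(3*(V(5) - 35))) = (2 - 16/3*27 - 2/3*27**2)/(-1849) - 1704*(-1/(3*(5 - 35))) = (2 - 144 - 2/3*729)*(-1/1849) - 1704/((-3*(-30))) = (2 - 144 - 486)*(-1/1849) - 1704/90 = -628*(-1/1849) - 1704*1/90 = 628/1849 - 284/15 = -515696/27735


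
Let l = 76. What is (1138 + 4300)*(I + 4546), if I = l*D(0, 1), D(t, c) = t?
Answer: 24721148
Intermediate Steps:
I = 0 (I = 76*0 = 0)
(1138 + 4300)*(I + 4546) = (1138 + 4300)*(0 + 4546) = 5438*4546 = 24721148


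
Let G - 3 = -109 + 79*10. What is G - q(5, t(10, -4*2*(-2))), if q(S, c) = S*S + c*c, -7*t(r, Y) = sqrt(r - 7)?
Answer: 32288/49 ≈ 658.94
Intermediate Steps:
t(r, Y) = -sqrt(-7 + r)/7 (t(r, Y) = -sqrt(r - 7)/7 = -sqrt(-7 + r)/7)
q(S, c) = S**2 + c**2
G = 684 (G = 3 + (-109 + 79*10) = 3 + (-109 + 790) = 3 + 681 = 684)
G - q(5, t(10, -4*2*(-2))) = 684 - (5**2 + (-sqrt(-7 + 10)/7)**2) = 684 - (25 + (-sqrt(3)/7)**2) = 684 - (25 + 3/49) = 684 - 1*1228/49 = 684 - 1228/49 = 32288/49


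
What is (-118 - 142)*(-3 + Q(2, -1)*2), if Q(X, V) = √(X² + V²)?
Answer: 780 - 520*√5 ≈ -382.76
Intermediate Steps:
Q(X, V) = √(V² + X²)
(-118 - 142)*(-3 + Q(2, -1)*2) = (-118 - 142)*(-3 + √((-1)² + 2²)*2) = -260*(-3 + √(1 + 4)*2) = -260*(-3 + √5*2) = -260*(-3 + 2*√5) = 780 - 520*√5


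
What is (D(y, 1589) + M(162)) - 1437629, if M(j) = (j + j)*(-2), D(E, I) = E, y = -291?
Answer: -1438568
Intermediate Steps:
M(j) = -4*j (M(j) = (2*j)*(-2) = -4*j)
(D(y, 1589) + M(162)) - 1437629 = (-291 - 4*162) - 1437629 = (-291 - 648) - 1437629 = -939 - 1437629 = -1438568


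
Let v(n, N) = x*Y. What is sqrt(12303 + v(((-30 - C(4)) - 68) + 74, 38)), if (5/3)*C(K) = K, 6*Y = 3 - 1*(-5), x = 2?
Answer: sqrt(110751)/3 ≈ 110.93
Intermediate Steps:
Y = 4/3 (Y = (3 - 1*(-5))/6 = (3 + 5)/6 = (1/6)*8 = 4/3 ≈ 1.3333)
C(K) = 3*K/5
v(n, N) = 8/3 (v(n, N) = 2*(4/3) = 8/3)
sqrt(12303 + v(((-30 - C(4)) - 68) + 74, 38)) = sqrt(12303 + 8/3) = sqrt(36917/3) = sqrt(110751)/3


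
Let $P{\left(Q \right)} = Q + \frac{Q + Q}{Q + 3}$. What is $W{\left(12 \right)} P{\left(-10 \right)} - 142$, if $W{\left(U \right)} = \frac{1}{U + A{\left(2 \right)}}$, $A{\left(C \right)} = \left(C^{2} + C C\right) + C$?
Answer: $- \frac{10959}{77} \approx -142.32$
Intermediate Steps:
$A{\left(C \right)} = C + 2 C^{2}$ ($A{\left(C \right)} = \left(C^{2} + C^{2}\right) + C = 2 C^{2} + C = C + 2 C^{2}$)
$W{\left(U \right)} = \frac{1}{10 + U}$ ($W{\left(U \right)} = \frac{1}{U + 2 \left(1 + 2 \cdot 2\right)} = \frac{1}{U + 2 \left(1 + 4\right)} = \frac{1}{U + 2 \cdot 5} = \frac{1}{U + 10} = \frac{1}{10 + U}$)
$P{\left(Q \right)} = Q + \frac{2 Q}{3 + Q}$
$W{\left(12 \right)} P{\left(-10 \right)} - 142 = \frac{\left(-10\right) \frac{1}{3 - 10} \left(5 - 10\right)}{10 + 12} - 142 = \frac{\left(-10\right) \frac{1}{-7} \left(-5\right)}{22} - 142 = \frac{\left(-10\right) \left(- \frac{1}{7}\right) \left(-5\right)}{22} - 142 = \frac{1}{22} \left(- \frac{50}{7}\right) - 142 = - \frac{25}{77} - 142 = - \frac{10959}{77}$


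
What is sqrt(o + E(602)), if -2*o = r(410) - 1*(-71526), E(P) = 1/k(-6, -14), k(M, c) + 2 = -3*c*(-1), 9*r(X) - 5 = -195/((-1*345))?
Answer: I*sqrt(82410304031)/1518 ≈ 189.11*I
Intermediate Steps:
r(X) = 128/207 (r(X) = 5/9 + (-195/((-1*345)))/9 = 5/9 + (-195/(-345))/9 = 5/9 + (-195*(-1/345))/9 = 5/9 + (1/9)*(13/23) = 5/9 + 13/207 = 128/207)
k(M, c) = -2 + 3*c (k(M, c) = -2 - 3*c*(-1) = -2 + 3*c)
E(P) = -1/44 (E(P) = 1/(-2 + 3*(-14)) = 1/(-2 - 42) = 1/(-44) = -1/44)
o = -7403005/207 (o = -(128/207 - 1*(-71526))/2 = -(128/207 + 71526)/2 = -1/2*14806010/207 = -7403005/207 ≈ -35763.)
sqrt(o + E(602)) = sqrt(-7403005/207 - 1/44) = sqrt(-325732427/9108) = I*sqrt(82410304031)/1518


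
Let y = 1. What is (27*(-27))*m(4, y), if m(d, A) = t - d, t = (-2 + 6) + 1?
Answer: -729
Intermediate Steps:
t = 5 (t = 4 + 1 = 5)
m(d, A) = 5 - d
(27*(-27))*m(4, y) = (27*(-27))*(5 - 1*4) = -729*(5 - 4) = -729*1 = -729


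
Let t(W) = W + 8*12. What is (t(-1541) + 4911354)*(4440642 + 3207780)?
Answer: 37553056013598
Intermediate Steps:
t(W) = 96 + W (t(W) = W + 96 = 96 + W)
(t(-1541) + 4911354)*(4440642 + 3207780) = ((96 - 1541) + 4911354)*(4440642 + 3207780) = (-1445 + 4911354)*7648422 = 4909909*7648422 = 37553056013598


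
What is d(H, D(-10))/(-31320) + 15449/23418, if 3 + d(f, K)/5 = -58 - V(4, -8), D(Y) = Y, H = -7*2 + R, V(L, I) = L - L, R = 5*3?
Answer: 5455613/8149464 ≈ 0.66944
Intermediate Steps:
R = 15
V(L, I) = 0
H = 1 (H = -7*2 + 15 = -14 + 15 = 1)
d(f, K) = -305 (d(f, K) = -15 + 5*(-58 - 1*0) = -15 + 5*(-58 + 0) = -15 + 5*(-58) = -15 - 290 = -305)
d(H, D(-10))/(-31320) + 15449/23418 = -305/(-31320) + 15449/23418 = -305*(-1/31320) + 15449*(1/23418) = 61/6264 + 15449/23418 = 5455613/8149464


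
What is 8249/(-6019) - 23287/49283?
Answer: -42053840/22818029 ≈ -1.8430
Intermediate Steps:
8249/(-6019) - 23287/49283 = 8249*(-1/6019) - 23287*1/49283 = -8249/6019 - 23287/49283 = -42053840/22818029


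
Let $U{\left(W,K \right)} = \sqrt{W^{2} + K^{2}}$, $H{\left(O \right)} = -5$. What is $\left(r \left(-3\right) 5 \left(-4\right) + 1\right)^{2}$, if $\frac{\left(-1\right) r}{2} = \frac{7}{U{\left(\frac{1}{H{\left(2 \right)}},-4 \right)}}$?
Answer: $\frac{17640401}{401} - \frac{8400 \sqrt{401}}{401} \approx 43572.0$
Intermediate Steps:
$U{\left(W,K \right)} = \sqrt{K^{2} + W^{2}}$
$r = - \frac{70 \sqrt{401}}{401}$ ($r = - 2 \frac{7}{\sqrt{\left(-4\right)^{2} + \left(\frac{1}{-5}\right)^{2}}} = - 2 \frac{7}{\sqrt{16 + \left(- \frac{1}{5}\right)^{2}}} = - 2 \frac{7}{\sqrt{16 + \frac{1}{25}}} = - 2 \frac{7}{\sqrt{\frac{401}{25}}} = - 2 \frac{7}{\frac{1}{5} \sqrt{401}} = - 2 \cdot 7 \frac{5 \sqrt{401}}{401} = - 2 \frac{35 \sqrt{401}}{401} = - \frac{70 \sqrt{401}}{401} \approx -3.4956$)
$\left(r \left(-3\right) 5 \left(-4\right) + 1\right)^{2} = \left(- \frac{70 \sqrt{401}}{401} \left(-3\right) 5 \left(-4\right) + 1\right)^{2} = \left(- \frac{70 \sqrt{401}}{401} \left(\left(-15\right) \left(-4\right)\right) + 1\right)^{2} = \left(- \frac{70 \sqrt{401}}{401} \cdot 60 + 1\right)^{2} = \left(- \frac{4200 \sqrt{401}}{401} + 1\right)^{2} = \left(1 - \frac{4200 \sqrt{401}}{401}\right)^{2}$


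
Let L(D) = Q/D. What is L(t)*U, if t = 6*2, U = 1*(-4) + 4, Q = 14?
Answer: 0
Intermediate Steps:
U = 0 (U = -4 + 4 = 0)
t = 12
L(D) = 14/D
L(t)*U = (14/12)*0 = (14*(1/12))*0 = (7/6)*0 = 0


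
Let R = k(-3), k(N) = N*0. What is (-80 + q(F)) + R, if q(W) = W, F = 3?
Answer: -77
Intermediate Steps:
k(N) = 0
R = 0
(-80 + q(F)) + R = (-80 + 3) + 0 = -77 + 0 = -77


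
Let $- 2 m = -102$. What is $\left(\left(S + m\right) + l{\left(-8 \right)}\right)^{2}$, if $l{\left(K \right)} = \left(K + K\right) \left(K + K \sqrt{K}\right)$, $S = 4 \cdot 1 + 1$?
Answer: $-97216 + 94208 i \sqrt{2} \approx -97216.0 + 1.3323 \cdot 10^{5} i$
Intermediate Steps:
$S = 5$ ($S = 4 + 1 = 5$)
$m = 51$ ($m = \left(- \frac{1}{2}\right) \left(-102\right) = 51$)
$l{\left(K \right)} = 2 K \left(K + K^{\frac{3}{2}}\right)$
$\left(\left(S + m\right) + l{\left(-8 \right)}\right)^{2} = \left(\left(5 + 51\right) + \left(2 \left(-8\right)^{2} + 2 \left(-8\right)^{\frac{5}{2}}\right)\right)^{2} = \left(56 + \left(2 \cdot 64 + 2 \cdot 128 i \sqrt{2}\right)\right)^{2} = \left(56 + \left(128 + 256 i \sqrt{2}\right)\right)^{2} = \left(184 + 256 i \sqrt{2}\right)^{2}$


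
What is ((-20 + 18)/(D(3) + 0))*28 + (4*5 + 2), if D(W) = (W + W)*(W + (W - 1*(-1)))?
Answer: 62/3 ≈ 20.667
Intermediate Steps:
D(W) = 2*W*(1 + 2*W) (D(W) = (2*W)*(W + (W + 1)) = (2*W)*(W + (1 + W)) = (2*W)*(1 + 2*W) = 2*W*(1 + 2*W))
((-20 + 18)/(D(3) + 0))*28 + (4*5 + 2) = ((-20 + 18)/(2*3*(1 + 2*3) + 0))*28 + (4*5 + 2) = -2/(2*3*(1 + 6) + 0)*28 + (20 + 2) = -2/(2*3*7 + 0)*28 + 22 = -2/(42 + 0)*28 + 22 = -2/42*28 + 22 = -2*1/42*28 + 22 = -1/21*28 + 22 = -4/3 + 22 = 62/3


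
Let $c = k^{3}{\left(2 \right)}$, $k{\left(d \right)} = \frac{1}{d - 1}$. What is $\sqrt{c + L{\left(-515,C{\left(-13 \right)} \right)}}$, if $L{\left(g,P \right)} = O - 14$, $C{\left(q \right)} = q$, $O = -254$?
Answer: $i \sqrt{267} \approx 16.34 i$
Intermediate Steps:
$k{\left(d \right)} = \frac{1}{-1 + d}$
$L{\left(g,P \right)} = -268$ ($L{\left(g,P \right)} = -254 - 14 = -268$)
$c = 1$ ($c = \left(\frac{1}{-1 + 2}\right)^{3} = \left(1^{-1}\right)^{3} = 1^{3} = 1$)
$\sqrt{c + L{\left(-515,C{\left(-13 \right)} \right)}} = \sqrt{1 - 268} = \sqrt{-267} = i \sqrt{267}$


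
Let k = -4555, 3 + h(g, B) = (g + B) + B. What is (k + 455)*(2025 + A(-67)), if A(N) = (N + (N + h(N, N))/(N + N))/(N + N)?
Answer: -37278847175/4489 ≈ -8.3045e+6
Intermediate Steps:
h(g, B) = -3 + g + 2*B (h(g, B) = -3 + ((g + B) + B) = -3 + ((B + g) + B) = -3 + (g + 2*B) = -3 + g + 2*B)
A(N) = (N + (-3 + 4*N)/(2*N))/(2*N) (A(N) = (N + (N + (-3 + N + 2*N))/(N + N))/(N + N) = (N + (N + (-3 + 3*N))/((2*N)))/((2*N)) = (N + (-3 + 4*N)*(1/(2*N)))*(1/(2*N)) = (N + (-3 + 4*N)/(2*N))*(1/(2*N)) = (N + (-3 + 4*N)/(2*N))/(2*N))
(k + 455)*(2025 + A(-67)) = (-4555 + 455)*(2025 + (-3/4 - 67 + (1/2)*(-67)**2)/(-67)**2) = -4100*(2025 + (-3/4 - 67 + (1/2)*4489)/4489) = -4100*(2025 + (-3/4 - 67 + 4489/2)/4489) = -4100*(2025 + (1/4489)*(8707/4)) = -4100*(2025 + 8707/17956) = -4100*36369607/17956 = -37278847175/4489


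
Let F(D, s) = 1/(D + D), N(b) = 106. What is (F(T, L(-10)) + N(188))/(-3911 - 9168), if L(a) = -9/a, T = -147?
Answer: -2833/349566 ≈ -0.0081043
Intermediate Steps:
F(D, s) = 1/(2*D)
(F(T, L(-10)) + N(188))/(-3911 - 9168) = ((½)/(-147) + 106)/(-3911 - 9168) = ((½)*(-1/147) + 106)/(-13079) = (-1/294 + 106)*(-1/13079) = (31163/294)*(-1/13079) = -2833/349566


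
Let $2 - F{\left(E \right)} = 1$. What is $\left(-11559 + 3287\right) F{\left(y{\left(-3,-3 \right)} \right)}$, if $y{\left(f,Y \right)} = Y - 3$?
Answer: $-8272$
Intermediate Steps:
$y{\left(f,Y \right)} = -3 + Y$
$F{\left(E \right)} = 1$ ($F{\left(E \right)} = 2 - 1 = 1$)
$\left(-11559 + 3287\right) F{\left(y{\left(-3,-3 \right)} \right)} = \left(-11559 + 3287\right) 1 = \left(-8272\right) 1 = -8272$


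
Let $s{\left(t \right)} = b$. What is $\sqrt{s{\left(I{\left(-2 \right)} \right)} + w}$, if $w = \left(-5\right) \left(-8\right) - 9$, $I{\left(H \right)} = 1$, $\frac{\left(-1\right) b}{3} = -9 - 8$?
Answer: $\sqrt{82} \approx 9.0554$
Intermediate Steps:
$b = 51$ ($b = - 3 \left(-9 - 8\right) = \left(-3\right) \left(-17\right) = 51$)
$s{\left(t \right)} = 51$
$w = 31$ ($w = 40 - 9 = 31$)
$\sqrt{s{\left(I{\left(-2 \right)} \right)} + w} = \sqrt{51 + 31} = \sqrt{82}$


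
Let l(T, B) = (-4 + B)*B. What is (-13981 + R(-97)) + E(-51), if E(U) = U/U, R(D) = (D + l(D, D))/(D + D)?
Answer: -14030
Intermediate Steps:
l(T, B) = B*(-4 + B)
R(D) = (D + D*(-4 + D))/(2*D) (R(D) = (D + D*(-4 + D))/(D + D) = (D + D*(-4 + D))/((2*D)) = (D + D*(-4 + D))*(1/(2*D)) = (D + D*(-4 + D))/(2*D))
E(U) = 1
(-13981 + R(-97)) + E(-51) = (-13981 + (-3/2 + (½)*(-97))) + 1 = (-13981 + (-3/2 - 97/2)) + 1 = (-13981 - 50) + 1 = -14031 + 1 = -14030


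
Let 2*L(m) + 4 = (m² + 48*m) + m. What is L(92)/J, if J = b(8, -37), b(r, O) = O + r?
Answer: -6484/29 ≈ -223.59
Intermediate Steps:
L(m) = -2 + m²/2 + 49*m/2 (L(m) = -2 + ((m² + 48*m) + m)/2 = -2 + (m² + 49*m)/2 = -2 + (m²/2 + 49*m/2) = -2 + m²/2 + 49*m/2)
J = -29 (J = -37 + 8 = -29)
L(92)/J = (-2 + (½)*92² + (49/2)*92)/(-29) = (-2 + (½)*8464 + 2254)*(-1/29) = (-2 + 4232 + 2254)*(-1/29) = 6484*(-1/29) = -6484/29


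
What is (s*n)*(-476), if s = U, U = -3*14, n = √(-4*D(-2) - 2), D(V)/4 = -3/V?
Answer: 19992*I*√26 ≈ 1.0194e+5*I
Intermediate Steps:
D(V) = -12/V (D(V) = 4*(-3/V) = -12/V)
n = I*√26 (n = √(-(-48)/(-2) - 2) = √(-(-48)*(-1)/2 - 2) = √(-4*6 - 2) = √(-24 - 2) = √(-26) = I*√26 ≈ 5.099*I)
U = -42
s = -42
(s*n)*(-476) = -42*I*√26*(-476) = 19992*I*√26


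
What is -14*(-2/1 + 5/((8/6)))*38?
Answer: -931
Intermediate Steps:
-14*(-2/1 + 5/((8/6)))*38 = -14*(-2*1 + 5/((8*(1/6))))*38 = -14*(-2 + 5/(4/3))*38 = -14*(-2 + 5*(3/4))*38 = -14*(-2 + 15/4)*38 = -14*7/4*38 = -49/2*38 = -931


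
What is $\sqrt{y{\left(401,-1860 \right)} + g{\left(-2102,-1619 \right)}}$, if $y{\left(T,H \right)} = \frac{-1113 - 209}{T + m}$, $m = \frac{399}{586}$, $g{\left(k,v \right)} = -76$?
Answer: $\frac{4 i \sqrt{274575896345}}{235385} \approx 8.9046 i$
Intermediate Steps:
$m = \frac{399}{586}$ ($m = 399 \cdot \frac{1}{586} = \frac{399}{586} \approx 0.68089$)
$y{\left(T,H \right)} = - \frac{1322}{\frac{399}{586} + T}$ ($y{\left(T,H \right)} = \frac{-1113 - 209}{T + \frac{399}{586}} = \frac{-1113 - 209}{\frac{399}{586} + T} = - \frac{1322}{\frac{399}{586} + T}$)
$\sqrt{y{\left(401,-1860 \right)} + g{\left(-2102,-1619 \right)}} = \sqrt{- \frac{774692}{399 + 586 \cdot 401} - 76} = \sqrt{- \frac{774692}{399 + 234986} - 76} = \sqrt{- \frac{774692}{235385} - 76} = \sqrt{- \frac{18663952}{235385}} = \frac{4 i \sqrt{274575896345}}{235385}$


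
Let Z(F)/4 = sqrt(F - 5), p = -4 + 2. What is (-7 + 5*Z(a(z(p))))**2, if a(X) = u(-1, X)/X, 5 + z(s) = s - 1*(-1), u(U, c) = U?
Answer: (21 - 10*I*sqrt(174))**2/9 ≈ -1884.3 - 615.58*I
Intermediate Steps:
p = -2
z(s) = -4 + s (z(s) = -5 + (s - 1*(-1)) = -5 + (s + 1) = -5 + (1 + s) = -4 + s)
a(X) = -1/X
Z(F) = 4*sqrt(-5 + F) (Z(F) = 4*sqrt(F - 5) = 4*sqrt(-5 + F))
(-7 + 5*Z(a(z(p))))**2 = (-7 + 5*(4*sqrt(-5 - 1/(-4 - 2))))**2 = (-7 + 5*(4*sqrt(-5 - 1/(-6))))**2 = (-7 + 5*(4*sqrt(-5 - 1*(-1/6))))**2 = (-7 + 5*(4*sqrt(-5 + 1/6)))**2 = (-7 + 5*(4*sqrt(-29/6)))**2 = (-7 + 5*(4*(I*sqrt(174)/6)))**2 = (-7 + 5*(2*I*sqrt(174)/3))**2 = (-7 + 10*I*sqrt(174)/3)**2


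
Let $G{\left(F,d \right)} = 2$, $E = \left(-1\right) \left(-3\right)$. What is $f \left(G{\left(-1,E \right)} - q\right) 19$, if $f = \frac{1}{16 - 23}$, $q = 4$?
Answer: $\frac{38}{7} \approx 5.4286$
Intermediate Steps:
$E = 3$
$f = - \frac{1}{7}$ ($f = \frac{1}{-7} = - \frac{1}{7} \approx -0.14286$)
$f \left(G{\left(-1,E \right)} - q\right) 19 = - \frac{\left(2 - 4\right) 19}{7} = - \frac{\left(-2\right) 19}{7} = \left(- \frac{1}{7}\right) \left(-38\right) = \frac{38}{7}$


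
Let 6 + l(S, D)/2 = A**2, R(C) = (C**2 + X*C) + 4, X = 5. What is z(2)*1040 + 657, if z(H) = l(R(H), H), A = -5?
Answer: 40177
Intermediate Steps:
R(C) = 4 + C**2 + 5*C (R(C) = (C**2 + 5*C) + 4 = 4 + C**2 + 5*C)
l(S, D) = 38 (l(S, D) = -12 + 2*(-5)**2 = -12 + 2*25 = -12 + 50 = 38)
z(H) = 38
z(2)*1040 + 657 = 38*1040 + 657 = 39520 + 657 = 40177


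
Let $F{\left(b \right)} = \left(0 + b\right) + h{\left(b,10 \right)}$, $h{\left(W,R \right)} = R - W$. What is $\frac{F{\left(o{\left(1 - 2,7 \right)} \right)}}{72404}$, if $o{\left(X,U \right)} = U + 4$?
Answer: $\frac{5}{36202} \approx 0.00013811$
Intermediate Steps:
$o{\left(X,U \right)} = 4 + U$
$F{\left(b \right)} = 10$ ($F{\left(b \right)} = \left(0 + b\right) - \left(-10 + b\right) = b - \left(-10 + b\right) = 10$)
$\frac{F{\left(o{\left(1 - 2,7 \right)} \right)}}{72404} = \frac{10}{72404} = 10 \cdot \frac{1}{72404} = \frac{5}{36202}$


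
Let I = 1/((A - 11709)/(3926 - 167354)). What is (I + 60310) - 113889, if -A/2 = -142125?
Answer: -4867545889/90847 ≈ -53580.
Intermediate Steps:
A = 284250 (A = -2*(-142125) = 284250)
I = -54476/90847 (I = 1/((284250 - 11709)/(3926 - 167354)) = 1/(272541/(-163428)) = 1/(272541*(-1/163428)) = 1/(-90847/54476) = -54476/90847 ≈ -0.59965)
(I + 60310) - 113889 = (-54476/90847 + 60310) - 113889 = 5478928094/90847 - 113889 = -4867545889/90847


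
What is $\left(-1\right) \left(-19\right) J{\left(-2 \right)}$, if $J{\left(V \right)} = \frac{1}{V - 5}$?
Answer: $- \frac{19}{7} \approx -2.7143$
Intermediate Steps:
$J{\left(V \right)} = \frac{1}{-5 + V}$ ($J{\left(V \right)} = \frac{1}{V - 5} = \frac{1}{-5 + V}$)
$\left(-1\right) \left(-19\right) J{\left(-2 \right)} = \frac{\left(-1\right) \left(-19\right)}{-5 - 2} = \frac{19}{-7} = 19 \left(- \frac{1}{7}\right) = - \frac{19}{7}$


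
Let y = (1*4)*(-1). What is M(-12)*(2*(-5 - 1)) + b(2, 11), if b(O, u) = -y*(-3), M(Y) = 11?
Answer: -144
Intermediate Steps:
y = -4 (y = 4*(-1) = -4)
b(O, u) = -12 (b(O, u) = -1*(-4)*(-3) = 4*(-3) = -12)
M(-12)*(2*(-5 - 1)) + b(2, 11) = 11*(2*(-5 - 1)) - 12 = 11*(2*(-6)) - 12 = 11*(-12) - 12 = -132 - 12 = -144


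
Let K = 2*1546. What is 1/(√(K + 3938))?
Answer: √7030/7030 ≈ 0.011927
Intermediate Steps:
K = 3092
1/(√(K + 3938)) = 1/(√(3092 + 3938)) = 1/(√7030) = √7030/7030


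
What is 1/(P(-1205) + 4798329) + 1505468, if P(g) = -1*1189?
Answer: 7221940761521/4797140 ≈ 1.5055e+6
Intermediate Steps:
P(g) = -1189
1/(P(-1205) + 4798329) + 1505468 = 1/(-1189 + 4798329) + 1505468 = 1/4797140 + 1505468 = 7221940761521/4797140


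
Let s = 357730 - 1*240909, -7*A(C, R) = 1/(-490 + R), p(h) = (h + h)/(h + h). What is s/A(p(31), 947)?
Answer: -373710379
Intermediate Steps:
p(h) = 1 (p(h) = (2*h)/((2*h)) = (2*h)*(1/(2*h)) = 1)
A(C, R) = -1/(7*(-490 + R))
s = 116821 (s = 357730 - 240909 = 116821)
s/A(p(31), 947) = 116821/((-1/(-3430 + 7*947))) = 116821/((-1/(-3430 + 6629))) = 116821/((-1/3199)) = 116821/((-1*1/3199)) = 116821/(-1/3199) = 116821*(-3199) = -373710379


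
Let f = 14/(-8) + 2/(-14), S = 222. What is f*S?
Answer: -5883/14 ≈ -420.21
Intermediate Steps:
f = -53/28 (f = 14*(-1/8) + 2*(-1/14) = -7/4 - 1/7 = -53/28 ≈ -1.8929)
f*S = -53/28*222 = -5883/14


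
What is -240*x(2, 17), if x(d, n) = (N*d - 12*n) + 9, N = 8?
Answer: 42960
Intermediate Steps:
x(d, n) = 9 - 12*n + 8*d (x(d, n) = (8*d - 12*n) + 9 = (-12*n + 8*d) + 9 = 9 - 12*n + 8*d)
-240*x(2, 17) = -240*(9 - 12*17 + 8*2) = -240*(9 - 204 + 16) = -240*(-179) = 42960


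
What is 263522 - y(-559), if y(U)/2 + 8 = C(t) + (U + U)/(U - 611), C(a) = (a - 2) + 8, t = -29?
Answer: 11861194/45 ≈ 2.6358e+5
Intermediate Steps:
C(a) = 6 + a (C(a) = (-2 + a) + 8 = 6 + a)
y(U) = -62 + 4*U/(-611 + U) (y(U) = -16 + 2*((6 - 29) + (U + U)/(U - 611)) = -16 + 2*(-23 + (2*U)/(-611 + U)) = -16 + 2*(-23 + 2*U/(-611 + U)) = -16 + (-46 + 4*U/(-611 + U)) = -62 + 4*U/(-611 + U))
263522 - y(-559) = 263522 - 2*(18941 - 29*(-559))/(-611 - 559) = 263522 - 2*(18941 + 16211)/(-1170) = 263522 - 2*(-1)*35152/1170 = 263522 - 1*(-2704/45) = 263522 + 2704/45 = 11861194/45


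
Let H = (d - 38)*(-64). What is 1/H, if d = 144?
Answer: -1/6784 ≈ -0.00014741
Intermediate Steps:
H = -6784 (H = (144 - 38)*(-64) = 106*(-64) = -6784)
1/H = 1/(-6784) = -1/6784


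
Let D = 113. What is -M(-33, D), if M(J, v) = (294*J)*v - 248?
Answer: 1096574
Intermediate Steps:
M(J, v) = -248 + 294*J*v (M(J, v) = 294*J*v - 248 = -248 + 294*J*v)
-M(-33, D) = -(-248 + 294*(-33)*113) = -(-248 - 1096326) = -1*(-1096574) = 1096574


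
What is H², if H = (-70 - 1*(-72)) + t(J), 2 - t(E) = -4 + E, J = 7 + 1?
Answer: 0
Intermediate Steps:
J = 8
t(E) = 6 - E (t(E) = 2 - (-4 + E) = 2 + (4 - E) = 6 - E)
H = 0 (H = (-70 - 1*(-72)) + (6 - 1*8) = (-70 + 72) + (6 - 8) = 2 - 2 = 0)
H² = 0² = 0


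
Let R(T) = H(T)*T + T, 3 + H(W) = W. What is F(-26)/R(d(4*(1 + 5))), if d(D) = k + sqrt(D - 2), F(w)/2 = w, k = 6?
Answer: 598/21 - 130*sqrt(22)/21 ≈ -0.55972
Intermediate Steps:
H(W) = -3 + W
F(w) = 2*w
d(D) = 6 + sqrt(-2 + D) (d(D) = 6 + sqrt(D - 2) = 6 + sqrt(-2 + D))
R(T) = T + T*(-3 + T) (R(T) = (-3 + T)*T + T = T*(-3 + T) + T = T + T*(-3 + T))
F(-26)/R(d(4*(1 + 5))) = (2*(-26))/(((6 + sqrt(-2 + 4*(1 + 5)))*(-2 + (6 + sqrt(-2 + 4*(1 + 5)))))) = -52*1/((-2 + (6 + sqrt(-2 + 4*6)))*(6 + sqrt(-2 + 4*6))) = -52*1/((-2 + (6 + sqrt(-2 + 24)))*(6 + sqrt(-2 + 24))) = -52*1/((-2 + (6 + sqrt(22)))*(6 + sqrt(22))) = -52*1/((4 + sqrt(22))*(6 + sqrt(22))) = -52/((4 + sqrt(22))*(6 + sqrt(22)))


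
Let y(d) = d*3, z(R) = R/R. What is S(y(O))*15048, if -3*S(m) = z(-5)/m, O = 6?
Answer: -836/3 ≈ -278.67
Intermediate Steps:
z(R) = 1
y(d) = 3*d
S(m) = -1/(3*m)
S(y(O))*15048 = -1/(3*(3*6))*15048 = -⅓/18*15048 = -⅓*1/18*15048 = -1/54*15048 = -836/3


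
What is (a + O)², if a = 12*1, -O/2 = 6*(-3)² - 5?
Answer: 7396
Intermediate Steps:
O = -98 (O = -2*(6*(-3)² - 5) = -2*(6*9 - 5) = -2*(54 - 5) = -2*49 = -98)
a = 12
(a + O)² = (12 - 98)² = (-86)² = 7396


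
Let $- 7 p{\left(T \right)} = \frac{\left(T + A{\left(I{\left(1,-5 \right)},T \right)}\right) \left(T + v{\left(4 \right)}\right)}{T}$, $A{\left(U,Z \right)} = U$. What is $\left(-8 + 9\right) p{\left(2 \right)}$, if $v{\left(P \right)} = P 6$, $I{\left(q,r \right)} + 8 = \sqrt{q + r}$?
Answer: $\frac{78}{7} - \frac{26 i}{7} \approx 11.143 - 3.7143 i$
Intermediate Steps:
$I{\left(q,r \right)} = -8 + \sqrt{q + r}$
$v{\left(P \right)} = 6 P$
$p{\left(T \right)} = - \frac{\left(24 + T\right) \left(-8 + T + 2 i\right)}{7 T}$ ($p{\left(T \right)} = - \frac{\left(T - \left(8 - \sqrt{1 - 5}\right)\right) \left(T + 6 \cdot 4\right) \frac{1}{T}}{7} = - \frac{\left(T - \left(8 - \sqrt{-4}\right)\right) \left(T + 24\right) \frac{1}{T}}{7} = - \frac{\left(T - \left(8 - 2 i\right)\right) \left(24 + T\right) \frac{1}{T}}{7} = - \frac{\left(-8 + T + 2 i\right) \left(24 + T\right) \frac{1}{T}}{7} = - \frac{\left(24 + T\right) \left(-8 + T + 2 i\right) \frac{1}{T}}{7} = - \frac{\frac{1}{T} \left(24 + T\right) \left(-8 + T + 2 i\right)}{7} = - \frac{\left(24 + T\right) \left(-8 + T + 2 i\right)}{7 T}$)
$\left(-8 + 9\right) p{\left(2 \right)} = \left(-8 + 9\right) \frac{192 - 48 i - 2 \left(16 + 2 + 2 i\right)}{7 \cdot 2} = 1 \cdot \frac{1}{7} \cdot \frac{1}{2} \left(192 - 48 i - 2 \left(18 + 2 i\right)\right) = 1 \cdot \frac{1}{7} \cdot \frac{1}{2} \left(192 - 48 i - \left(36 + 4 i\right)\right) = 1 \cdot \frac{1}{7} \cdot \frac{1}{2} \left(156 - 52 i\right) = 1 \left(\frac{78}{7} - \frac{26 i}{7}\right) = \frac{78}{7} - \frac{26 i}{7}$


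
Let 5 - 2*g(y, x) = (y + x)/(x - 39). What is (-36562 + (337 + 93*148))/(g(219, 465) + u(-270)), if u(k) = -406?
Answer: 1063154/19137 ≈ 55.555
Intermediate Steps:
g(y, x) = 5/2 - (x + y)/(2*(-39 + x)) (g(y, x) = 5/2 - (y + x)/(2*(x - 39)) = 5/2 - (x + y)/(2*(-39 + x)))
(-36562 + (337 + 93*148))/(g(219, 465) + u(-270)) = (-36562 + (337 + 93*148))/((-195 - 1*219 + 4*465)/(2*(-39 + 465)) - 406) = (-36562 + (337 + 13764))/((½)*(-195 - 219 + 1860)/426 - 406) = (-36562 + 14101)/((½)*(1/426)*1446 - 406) = -22461/(241/142 - 406) = -22461/(-57411/142) = -22461*(-142/57411) = 1063154/19137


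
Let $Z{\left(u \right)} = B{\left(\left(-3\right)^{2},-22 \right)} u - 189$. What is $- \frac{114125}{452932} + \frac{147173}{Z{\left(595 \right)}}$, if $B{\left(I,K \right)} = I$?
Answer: $\frac{33034895743}{1169923356} \approx 28.237$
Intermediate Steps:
$Z{\left(u \right)} = -189 + 9 u$ ($Z{\left(u \right)} = \left(-3\right)^{2} u - 189 = 9 u - 189 = -189 + 9 u$)
$- \frac{114125}{452932} + \frac{147173}{Z{\left(595 \right)}} = - \frac{114125}{452932} + \frac{147173}{-189 + 9 \cdot 595} = \left(-114125\right) \frac{1}{452932} + \frac{147173}{-189 + 5355} = - \frac{114125}{452932} + \frac{147173}{5166} = \frac{33034895743}{1169923356}$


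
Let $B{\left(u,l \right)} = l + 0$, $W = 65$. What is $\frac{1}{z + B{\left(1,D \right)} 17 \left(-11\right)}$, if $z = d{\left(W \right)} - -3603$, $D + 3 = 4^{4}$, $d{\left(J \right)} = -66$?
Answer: $- \frac{1}{43774} \approx -2.2845 \cdot 10^{-5}$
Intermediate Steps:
$D = 253$ ($D = -3 + 4^{4} = -3 + 256 = 253$)
$B{\left(u,l \right)} = l$
$z = 3537$ ($z = -66 - -3603 = -66 + 3603 = 3537$)
$\frac{1}{z + B{\left(1,D \right)} 17 \left(-11\right)} = \frac{1}{3537 + 253 \cdot 17 \left(-11\right)} = \frac{1}{3537 + 4301 \left(-11\right)} = \frac{1}{3537 - 47311} = \frac{1}{-43774} = - \frac{1}{43774}$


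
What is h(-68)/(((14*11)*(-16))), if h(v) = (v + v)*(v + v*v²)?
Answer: -1336625/77 ≈ -17359.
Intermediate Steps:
h(v) = 2*v*(v + v³) (h(v) = (2*v)*(v + v³) = 2*v*(v + v³))
h(-68)/(((14*11)*(-16))) = (2*(-68)²*(1 + (-68)²))/(((14*11)*(-16))) = (2*4624*(1 + 4624))/((154*(-16))) = (2*4624*4625)/(-2464) = 42772000*(-1/2464) = -1336625/77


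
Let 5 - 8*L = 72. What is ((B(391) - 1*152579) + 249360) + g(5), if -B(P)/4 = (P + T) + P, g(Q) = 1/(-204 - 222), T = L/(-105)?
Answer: 698180719/7455 ≈ 93653.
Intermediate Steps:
L = -67/8 (L = 5/8 - ⅛*72 = 5/8 - 9 = -67/8 ≈ -8.3750)
T = 67/840 (T = -67/8/(-105) = -67/8*(-1/105) = 67/840 ≈ 0.079762)
g(Q) = -1/426 (g(Q) = 1/(-426) = -1/426)
B(P) = -67/210 - 8*P (B(P) = -4*((P + 67/840) + P) = -4*((67/840 + P) + P) = -4*(67/840 + 2*P) = -67/210 - 8*P)
((B(391) - 1*152579) + 249360) + g(5) = (((-67/210 - 8*391) - 1*152579) + 249360) - 1/426 = (((-67/210 - 3128) - 152579) + 249360) - 1/426 = ((-656947/210 - 152579) + 249360) - 1/426 = (-32698537/210 + 249360) - 1/426 = 19667063/210 - 1/426 = 698180719/7455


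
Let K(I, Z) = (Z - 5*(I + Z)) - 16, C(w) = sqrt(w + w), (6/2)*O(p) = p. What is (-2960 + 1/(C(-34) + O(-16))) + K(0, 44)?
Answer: -683996/217 - 9*I*sqrt(17)/434 ≈ -3152.1 - 0.085502*I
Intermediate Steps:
O(p) = p/3
C(w) = sqrt(2)*sqrt(w) (C(w) = sqrt(2*w) = sqrt(2)*sqrt(w))
K(I, Z) = -16 - 5*I - 4*Z (K(I, Z) = (Z + (-5*I - 5*Z)) - 16 = (-5*I - 4*Z) - 16 = -16 - 5*I - 4*Z)
(-2960 + 1/(C(-34) + O(-16))) + K(0, 44) = (-2960 + 1/(sqrt(2)*sqrt(-34) + (1/3)*(-16))) + (-16 - 5*0 - 4*44) = (-2960 + 1/(sqrt(2)*(I*sqrt(34)) - 16/3)) + (-16 + 0 - 176) = (-2960 + 1/(2*I*sqrt(17) - 16/3)) - 192 = (-2960 + 1/(-16/3 + 2*I*sqrt(17))) - 192 = -3152 + 1/(-16/3 + 2*I*sqrt(17))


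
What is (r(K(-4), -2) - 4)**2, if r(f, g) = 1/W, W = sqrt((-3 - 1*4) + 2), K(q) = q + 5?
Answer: (20 + I*sqrt(5))**2/25 ≈ 15.8 + 3.5777*I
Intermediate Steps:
K(q) = 5 + q
W = I*sqrt(5) (W = sqrt((-3 - 4) + 2) = sqrt(-7 + 2) = sqrt(-5) = I*sqrt(5) ≈ 2.2361*I)
r(f, g) = -I*sqrt(5)/5 (r(f, g) = 1/(I*sqrt(5)) = -I*sqrt(5)/5)
(r(K(-4), -2) - 4)**2 = (-I*sqrt(5)/5 - 4)**2 = (-4 - I*sqrt(5)/5)**2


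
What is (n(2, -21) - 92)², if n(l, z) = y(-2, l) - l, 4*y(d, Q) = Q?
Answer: 34969/4 ≈ 8742.3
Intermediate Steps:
y(d, Q) = Q/4
n(l, z) = -3*l/4 (n(l, z) = l/4 - l = -3*l/4)
(n(2, -21) - 92)² = (-¾*2 - 92)² = (-3/2 - 92)² = (-187/2)² = 34969/4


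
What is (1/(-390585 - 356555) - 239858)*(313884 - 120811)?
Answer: -34600130829299833/747140 ≈ -4.6310e+10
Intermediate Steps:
(1/(-390585 - 356555) - 239858)*(313884 - 120811) = (1/(-747140) - 239858)*193073 = (-1/747140 - 239858)*193073 = -179207506121/747140*193073 = -34600130829299833/747140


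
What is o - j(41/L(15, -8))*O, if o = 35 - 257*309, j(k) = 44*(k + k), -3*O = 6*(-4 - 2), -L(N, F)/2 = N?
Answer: -389674/5 ≈ -77935.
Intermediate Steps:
L(N, F) = -2*N
O = 12 (O = -2*(-4 - 2) = -2*(-6) = -1/3*(-36) = 12)
j(k) = 88*k (j(k) = 44*(2*k) = 88*k)
o = -79378 (o = 35 - 79413 = -79378)
o - j(41/L(15, -8))*O = -79378 - 88*(41/((-2*15)))*12 = -79378 - 88*(41/(-30))*12 = -79378 - 88*(41*(-1/30))*12 = -79378 - 88*(-41/30)*12 = -79378 - (-1804)*12/15 = -79378 - 1*(-7216/5) = -79378 + 7216/5 = -389674/5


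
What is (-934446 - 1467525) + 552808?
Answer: -1849163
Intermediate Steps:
(-934446 - 1467525) + 552808 = -2401971 + 552808 = -1849163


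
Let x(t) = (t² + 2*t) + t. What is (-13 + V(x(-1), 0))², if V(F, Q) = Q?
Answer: 169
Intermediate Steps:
x(t) = t² + 3*t
(-13 + V(x(-1), 0))² = (-13 + 0)² = (-13)² = 169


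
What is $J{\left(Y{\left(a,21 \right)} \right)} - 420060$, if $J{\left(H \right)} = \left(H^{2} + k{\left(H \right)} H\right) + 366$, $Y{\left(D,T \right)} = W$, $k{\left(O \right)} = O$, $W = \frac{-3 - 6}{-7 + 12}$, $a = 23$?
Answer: $- \frac{10492188}{25} \approx -4.1969 \cdot 10^{5}$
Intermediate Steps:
$W = - \frac{9}{5} \approx -1.8$
$Y{\left(D,T \right)} = - \frac{9}{5}$
$J{\left(H \right)} = 366 + 2 H^{2}$ ($J{\left(H \right)} = \left(H^{2} + H H\right) + 366 = \left(H^{2} + H^{2}\right) + 366 = 2 H^{2} + 366 = 366 + 2 H^{2}$)
$J{\left(Y{\left(a,21 \right)} \right)} - 420060 = \left(366 + 2 \left(- \frac{9}{5}\right)^{2}\right) - 420060 = \left(366 + 2 \cdot \frac{81}{25}\right) - 420060 = \left(366 + \frac{162}{25}\right) - 420060 = \frac{9312}{25} - 420060 = - \frac{10492188}{25}$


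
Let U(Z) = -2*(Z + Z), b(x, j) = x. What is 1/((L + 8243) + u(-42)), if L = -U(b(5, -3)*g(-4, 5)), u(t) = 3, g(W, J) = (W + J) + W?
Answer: 1/8186 ≈ 0.00012216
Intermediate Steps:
g(W, J) = J + 2*W (g(W, J) = (J + W) + W = J + 2*W)
U(Z) = -4*Z
L = -60 (L = -(-4)*5*(5 + 2*(-4)) = -(-4)*5*(5 - 8) = -(-4)*5*(-3) = -(-4)*(-15) = -1*60 = -60)
1/((L + 8243) + u(-42)) = 1/((-60 + 8243) + 3) = 1/(8183 + 3) = 1/8186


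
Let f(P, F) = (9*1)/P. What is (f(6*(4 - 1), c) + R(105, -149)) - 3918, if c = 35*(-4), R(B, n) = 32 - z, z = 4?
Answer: -7779/2 ≈ -3889.5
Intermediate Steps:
R(B, n) = 28 (R(B, n) = 32 - 1*4 = 32 - 4 = 28)
c = -140
f(P, F) = 9/P
(f(6*(4 - 1), c) + R(105, -149)) - 3918 = (9/((6*(4 - 1))) + 28) - 3918 = (9/((6*3)) + 28) - 3918 = (9/18 + 28) - 3918 = (9*(1/18) + 28) - 3918 = (½ + 28) - 3918 = 57/2 - 3918 = -7779/2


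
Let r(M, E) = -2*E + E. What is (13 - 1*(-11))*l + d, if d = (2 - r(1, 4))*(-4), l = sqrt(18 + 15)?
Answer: -24 + 24*sqrt(33) ≈ 113.87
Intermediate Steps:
l = sqrt(33) ≈ 5.7446
r(M, E) = -E
d = -24 (d = (2 - (-1)*4)*(-4) = (2 - 1*(-4))*(-4) = (2 + 4)*(-4) = 6*(-4) = -24)
(13 - 1*(-11))*l + d = (13 - 1*(-11))*sqrt(33) - 24 = (13 + 11)*sqrt(33) - 24 = 24*sqrt(33) - 24 = -24 + 24*sqrt(33)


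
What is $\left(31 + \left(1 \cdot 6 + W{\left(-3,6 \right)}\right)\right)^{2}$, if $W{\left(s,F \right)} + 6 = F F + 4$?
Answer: $5041$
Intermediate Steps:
$W{\left(s,F \right)} = -2 + F^{2}$ ($W{\left(s,F \right)} = -6 + \left(F F + 4\right) = -6 + \left(F^{2} + 4\right) = -6 + \left(4 + F^{2}\right) = -2 + F^{2}$)
$\left(31 + \left(1 \cdot 6 + W{\left(-3,6 \right)}\right)\right)^{2} = \left(31 + \left(1 \cdot 6 - \left(2 - 6^{2}\right)\right)\right)^{2} = \left(31 + \left(6 + \left(-2 + 36\right)\right)\right)^{2} = \left(31 + \left(6 + 34\right)\right)^{2} = \left(31 + 40\right)^{2} = 71^{2} = 5041$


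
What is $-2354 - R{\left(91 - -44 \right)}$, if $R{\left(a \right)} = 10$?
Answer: $-2364$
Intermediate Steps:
$-2354 - R{\left(91 - -44 \right)} = -2354 - 10 = -2364$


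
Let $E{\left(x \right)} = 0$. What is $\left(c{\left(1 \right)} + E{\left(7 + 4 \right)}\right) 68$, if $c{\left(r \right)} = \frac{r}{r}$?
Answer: $68$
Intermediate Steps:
$c{\left(r \right)} = 1$
$\left(c{\left(1 \right)} + E{\left(7 + 4 \right)}\right) 68 = \left(1 + 0\right) 68 = 1 \cdot 68 = 68$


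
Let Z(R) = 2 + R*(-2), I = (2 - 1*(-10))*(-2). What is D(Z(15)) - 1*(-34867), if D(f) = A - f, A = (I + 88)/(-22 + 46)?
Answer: 104693/3 ≈ 34898.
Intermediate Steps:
I = -24 (I = (2 + 10)*(-2) = 12*(-2) = -24)
Z(R) = 2 - 2*R
A = 8/3 (A = (-24 + 88)/(-22 + 46) = 64/24 = 64*(1/24) = 8/3 ≈ 2.6667)
D(f) = 8/3 - f
D(Z(15)) - 1*(-34867) = (8/3 - (2 - 2*15)) - 1*(-34867) = (8/3 - (2 - 30)) + 34867 = (8/3 - 1*(-28)) + 34867 = (8/3 + 28) + 34867 = 92/3 + 34867 = 104693/3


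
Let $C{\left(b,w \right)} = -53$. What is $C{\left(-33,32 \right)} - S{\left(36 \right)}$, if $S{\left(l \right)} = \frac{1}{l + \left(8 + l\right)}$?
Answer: $- \frac{4241}{80} \approx -53.013$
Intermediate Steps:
$S{\left(l \right)} = \frac{1}{8 + 2 l}$
$C{\left(-33,32 \right)} - S{\left(36 \right)} = -53 - \frac{1}{2 \left(4 + 36\right)} = -53 - \frac{1}{2 \cdot 40} = -53 - \frac{1}{2} \cdot \frac{1}{40} = -53 - \frac{1}{80} = - \frac{4241}{80}$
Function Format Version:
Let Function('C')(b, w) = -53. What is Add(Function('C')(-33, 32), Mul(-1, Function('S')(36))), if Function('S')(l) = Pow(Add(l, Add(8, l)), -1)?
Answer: Rational(-4241, 80) ≈ -53.013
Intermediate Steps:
Function('S')(l) = Pow(Add(8, Mul(2, l)), -1)
Add(Function('C')(-33, 32), Mul(-1, Function('S')(36))) = Add(-53, Mul(-1, Mul(Rational(1, 2), Pow(Add(4, 36), -1)))) = Add(-53, Mul(-1, Mul(Rational(1, 2), Pow(40, -1)))) = Add(-53, Mul(-1, Mul(Rational(1, 2), Rational(1, 40)))) = Add(-53, Mul(-1, Rational(1, 80))) = Add(-53, Rational(-1, 80)) = Rational(-4241, 80)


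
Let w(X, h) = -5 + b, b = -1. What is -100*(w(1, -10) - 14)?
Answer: 2000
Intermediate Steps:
w(X, h) = -6 (w(X, h) = -5 - 1 = -6)
-100*(w(1, -10) - 14) = -100*(-6 - 14) = -100*(-20) = 2000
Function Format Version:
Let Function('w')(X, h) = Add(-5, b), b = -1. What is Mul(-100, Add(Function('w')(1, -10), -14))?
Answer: 2000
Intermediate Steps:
Function('w')(X, h) = -6 (Function('w')(X, h) = Add(-5, -1) = -6)
Mul(-100, Add(Function('w')(1, -10), -14)) = Mul(-100, Add(-6, -14)) = Mul(-100, -20) = 2000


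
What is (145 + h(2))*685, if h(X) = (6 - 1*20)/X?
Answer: 94530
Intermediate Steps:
h(X) = -14/X (h(X) = (6 - 20)/X = -14/X)
(145 + h(2))*685 = (145 - 14/2)*685 = (145 - 14*1/2)*685 = (145 - 7)*685 = 138*685 = 94530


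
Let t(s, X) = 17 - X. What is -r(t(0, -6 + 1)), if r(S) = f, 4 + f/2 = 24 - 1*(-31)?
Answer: -102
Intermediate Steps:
f = 102 (f = -8 + 2*(24 - 1*(-31)) = -8 + 2*(24 + 31) = -8 + 2*55 = -8 + 110 = 102)
r(S) = 102
-r(t(0, -6 + 1)) = -1*102 = -102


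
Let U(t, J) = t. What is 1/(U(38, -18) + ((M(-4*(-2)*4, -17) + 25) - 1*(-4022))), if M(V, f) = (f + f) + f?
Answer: 1/4034 ≈ 0.00024789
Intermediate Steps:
M(V, f) = 3*f (M(V, f) = 2*f + f = 3*f)
1/(U(38, -18) + ((M(-4*(-2)*4, -17) + 25) - 1*(-4022))) = 1/(38 + ((3*(-17) + 25) - 1*(-4022))) = 1/(38 + ((-51 + 25) + 4022)) = 1/(38 + (-26 + 4022)) = 1/(38 + 3996) = 1/4034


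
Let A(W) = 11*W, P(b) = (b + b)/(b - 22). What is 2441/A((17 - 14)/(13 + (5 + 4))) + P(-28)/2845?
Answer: 347232334/213375 ≈ 1627.3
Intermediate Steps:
P(b) = 2*b/(-22 + b) (P(b) = (2*b)/(-22 + b) = 2*b/(-22 + b))
2441/A((17 - 14)/(13 + (5 + 4))) + P(-28)/2845 = 2441/((11*((17 - 14)/(13 + (5 + 4))))) + (2*(-28)/(-22 - 28))/2845 = 2441/((11*(3/(13 + 9)))) + (2*(-28)/(-50))*(1/2845) = 2441/((11*(3/22))) + (2*(-28)*(-1/50))*(1/2845) = 2441/((11*(3*(1/22)))) + (28/25)*(1/2845) = 2441/((11*(3/22))) + 28/71125 = 2441/(3/2) + 28/71125 = 2441*(⅔) + 28/71125 = 4882/3 + 28/71125 = 347232334/213375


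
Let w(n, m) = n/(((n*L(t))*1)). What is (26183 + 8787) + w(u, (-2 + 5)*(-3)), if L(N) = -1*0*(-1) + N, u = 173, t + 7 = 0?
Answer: 244789/7 ≈ 34970.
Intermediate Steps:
t = -7 (t = -7 + 0 = -7)
L(N) = N (L(N) = 0*(-1) + N = 0 + N = N)
w(n, m) = -⅐ (w(n, m) = n/(((n*(-7))*1)) = n/((-7*n*1)) = n/((-7*n)) = n*(-1/(7*n)) = -⅐)
(26183 + 8787) + w(u, (-2 + 5)*(-3)) = (26183 + 8787) - ⅐ = 34970 - ⅐ = 244789/7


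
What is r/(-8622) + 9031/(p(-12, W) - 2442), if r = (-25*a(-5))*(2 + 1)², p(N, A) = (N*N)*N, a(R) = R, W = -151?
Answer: -2293237/998715 ≈ -2.2962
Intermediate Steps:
p(N, A) = N³ (p(N, A) = N²*N = N³)
r = 1125 (r = (-25*(-5))*(2 + 1)² = 125*3² = 125*9 = 1125)
r/(-8622) + 9031/(p(-12, W) - 2442) = 1125/(-8622) + 9031/((-12)³ - 2442) = 1125*(-1/8622) + 9031/(-1728 - 2442) = -125/958 + 9031/(-4170) = -125/958 + 9031*(-1/4170) = -125/958 - 9031/4170 = -2293237/998715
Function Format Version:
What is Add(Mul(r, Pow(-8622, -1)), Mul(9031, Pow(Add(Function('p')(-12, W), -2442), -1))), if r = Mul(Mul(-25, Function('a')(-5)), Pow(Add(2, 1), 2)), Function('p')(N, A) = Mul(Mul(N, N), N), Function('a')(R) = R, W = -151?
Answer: Rational(-2293237, 998715) ≈ -2.2962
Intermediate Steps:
Function('p')(N, A) = Pow(N, 3) (Function('p')(N, A) = Mul(Pow(N, 2), N) = Pow(N, 3))
r = 1125 (r = Mul(Mul(-25, -5), Pow(Add(2, 1), 2)) = Mul(125, Pow(3, 2)) = Mul(125, 9) = 1125)
Add(Mul(r, Pow(-8622, -1)), Mul(9031, Pow(Add(Function('p')(-12, W), -2442), -1))) = Add(Mul(1125, Pow(-8622, -1)), Mul(9031, Pow(Add(Pow(-12, 3), -2442), -1))) = Add(Mul(1125, Rational(-1, 8622)), Mul(9031, Pow(Add(-1728, -2442), -1))) = Add(Rational(-125, 958), Mul(9031, Pow(-4170, -1))) = Add(Rational(-125, 958), Mul(9031, Rational(-1, 4170))) = Add(Rational(-125, 958), Rational(-9031, 4170)) = Rational(-2293237, 998715)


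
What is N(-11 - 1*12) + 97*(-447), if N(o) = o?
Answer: -43382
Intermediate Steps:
N(-11 - 1*12) + 97*(-447) = (-11 - 1*12) + 97*(-447) = (-11 - 12) - 43359 = -23 - 43359 = -43382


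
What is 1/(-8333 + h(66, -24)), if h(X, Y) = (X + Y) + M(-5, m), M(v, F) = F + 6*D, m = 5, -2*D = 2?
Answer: -1/8292 ≈ -0.00012060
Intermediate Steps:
D = -1 (D = -1/2*2 = -1)
M(v, F) = -6 + F (M(v, F) = F + 6*(-1) = F - 6 = -6 + F)
h(X, Y) = -1 + X + Y (h(X, Y) = (X + Y) + (-6 + 5) = (X + Y) - 1 = -1 + X + Y)
1/(-8333 + h(66, -24)) = 1/(-8333 + (-1 + 66 - 24)) = 1/(-8333 + 41) = 1/(-8292) = -1/8292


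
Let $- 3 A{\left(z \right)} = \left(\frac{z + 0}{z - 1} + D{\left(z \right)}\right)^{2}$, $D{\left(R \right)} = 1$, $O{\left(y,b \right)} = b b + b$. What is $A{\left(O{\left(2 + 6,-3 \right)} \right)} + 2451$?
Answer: $\frac{183704}{75} \approx 2449.4$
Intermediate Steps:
$O{\left(y,b \right)} = b + b^{2}$ ($O{\left(y,b \right)} = b^{2} + b = b + b^{2}$)
$A{\left(z \right)} = - \frac{\left(1 + \frac{z}{-1 + z}\right)^{2}}{3}$ ($A{\left(z \right)} = - \frac{\left(\frac{z + 0}{z - 1} + 1\right)^{2}}{3} = - \frac{\left(\frac{z}{-1 + z} + 1\right)^{2}}{3} = - \frac{\left(1 + \frac{z}{-1 + z}\right)^{2}}{3}$)
$A{\left(O{\left(2 + 6,-3 \right)} \right)} + 2451 = - \frac{\left(-1 + 2 \left(- 3 \left(1 - 3\right)\right)\right)^{2}}{3 \left(-1 - 3 \left(1 - 3\right)\right)^{2}} + 2451 = - \frac{\left(-1 + 2 \left(\left(-3\right) \left(-2\right)\right)\right)^{2}}{3 \left(-1 - -6\right)^{2}} + 2451 = - \frac{\left(-1 + 2 \cdot 6\right)^{2}}{3 \left(-1 + 6\right)^{2}} + 2451 = - \frac{\left(-1 + 12\right)^{2}}{3 \cdot 25} + 2451 = \left(- \frac{1}{3}\right) \frac{1}{25} \cdot 11^{2} + 2451 = \left(- \frac{1}{3}\right) \frac{1}{25} \cdot 121 + 2451 = - \frac{121}{75} + 2451 = \frac{183704}{75}$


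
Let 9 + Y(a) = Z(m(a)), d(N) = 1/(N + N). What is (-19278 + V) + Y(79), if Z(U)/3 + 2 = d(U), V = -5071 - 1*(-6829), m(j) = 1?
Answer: -35067/2 ≈ -17534.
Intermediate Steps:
V = 1758 (V = -5071 + 6829 = 1758)
d(N) = 1/(2*N)
Z(U) = -6 + 3/(2*U) (Z(U) = -6 + 3*(1/(2*U)) = -6 + 3/(2*U))
Y(a) = -27/2 (Y(a) = -9 + (-6 + (3/2)/1) = -9 + (-6 + (3/2)*1) = -9 + (-6 + 3/2) = -9 - 9/2 = -27/2)
(-19278 + V) + Y(79) = (-19278 + 1758) - 27/2 = -17520 - 27/2 = -35067/2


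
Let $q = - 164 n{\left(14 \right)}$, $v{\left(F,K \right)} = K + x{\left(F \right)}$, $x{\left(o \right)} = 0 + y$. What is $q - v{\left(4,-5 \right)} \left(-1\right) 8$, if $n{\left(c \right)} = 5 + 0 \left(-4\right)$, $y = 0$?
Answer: $-860$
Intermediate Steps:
$n{\left(c \right)} = 5$ ($n{\left(c \right)} = 5 + 0 = 5$)
$x{\left(o \right)} = 0$ ($x{\left(o \right)} = 0 + 0 = 0$)
$v{\left(F,K \right)} = K$ ($v{\left(F,K \right)} = K + 0 = K$)
$q = -820$ ($q = \left(-164\right) 5 = -820$)
$q - v{\left(4,-5 \right)} \left(-1\right) 8 = -820 - \left(-5\right) \left(-1\right) 8 = -820 - 5 \cdot 8 = -820 - 40 = -860$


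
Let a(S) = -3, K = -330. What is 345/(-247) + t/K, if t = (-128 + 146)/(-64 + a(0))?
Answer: -1270584/910195 ≈ -1.3959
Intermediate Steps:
t = -18/67 (t = (-128 + 146)/(-64 - 3) = 18/(-67) = 18*(-1/67) = -18/67 ≈ -0.26866)
345/(-247) + t/K = 345/(-247) - 18/67/(-330) = 345*(-1/247) - 18/67*(-1/330) = -345/247 + 3/3685 = -1270584/910195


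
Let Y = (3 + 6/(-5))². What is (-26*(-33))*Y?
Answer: 69498/25 ≈ 2779.9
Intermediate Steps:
Y = 81/25 (Y = (3 + 6*(-⅕))² = (3 - 6/5)² = (9/5)² = 81/25 ≈ 3.2400)
(-26*(-33))*Y = -26*(-33)*(81/25) = 858*(81/25) = 69498/25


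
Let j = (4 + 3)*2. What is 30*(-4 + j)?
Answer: 300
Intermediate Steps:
j = 14 (j = 7*2 = 14)
30*(-4 + j) = 30*(-4 + 14) = 30*10 = 300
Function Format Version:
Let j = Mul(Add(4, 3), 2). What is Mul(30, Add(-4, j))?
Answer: 300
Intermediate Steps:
j = 14 (j = Mul(7, 2) = 14)
Mul(30, Add(-4, j)) = Mul(30, Add(-4, 14)) = Mul(30, 10) = 300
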